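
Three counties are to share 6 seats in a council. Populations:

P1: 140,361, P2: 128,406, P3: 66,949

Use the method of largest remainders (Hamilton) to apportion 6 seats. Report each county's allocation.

Standard divisor: 335716 ÷ 6 ≈ 55952.667.
Standard quotas: P1 2.5086, P2 2.2949, P3 1.1965.
Lower quotas: P1 2, P2 2, P3 1 (sum 5, leaving 1 seat).
Remainders in descending order: P1 0.5086, P2 0.2949, P3 0.1965.
Largest remainder: P1 receives the extra seat.

P1=3, P2=2, P3=1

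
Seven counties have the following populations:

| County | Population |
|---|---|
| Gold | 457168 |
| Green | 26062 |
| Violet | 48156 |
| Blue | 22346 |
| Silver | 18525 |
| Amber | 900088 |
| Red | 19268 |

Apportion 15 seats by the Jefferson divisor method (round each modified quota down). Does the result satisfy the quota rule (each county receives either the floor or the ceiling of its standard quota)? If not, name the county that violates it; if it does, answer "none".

Standard quotas: Gold 4.597, Green 0.262, Violet 0.484, Blue 0.225, Silver 0.186, Amber 9.051, Red 0.194.
Jefferson allocation: Gold 5, Green 0, Violet 0, Blue 0, Silver 0, Amber 10, Red 0.
Every allocation lies between the lower and upper quota.

none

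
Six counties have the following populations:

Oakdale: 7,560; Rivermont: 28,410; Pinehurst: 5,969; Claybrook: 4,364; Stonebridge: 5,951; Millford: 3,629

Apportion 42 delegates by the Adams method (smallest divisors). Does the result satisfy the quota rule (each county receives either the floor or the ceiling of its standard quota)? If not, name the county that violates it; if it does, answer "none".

Standard quotas: Oakdale 5.682, Rivermont 21.352, Pinehurst 4.486, Claybrook 3.280, Stonebridge 4.473, Millford 2.727.
Adams allocation: Oakdale 6, Rivermont 20, Pinehurst 5, Claybrook 3, Stonebridge 5, Millford 3.
Rivermont has quota 21.352 (lower 21, upper 22) but receives 20 — outside the quota interval.

Rivermont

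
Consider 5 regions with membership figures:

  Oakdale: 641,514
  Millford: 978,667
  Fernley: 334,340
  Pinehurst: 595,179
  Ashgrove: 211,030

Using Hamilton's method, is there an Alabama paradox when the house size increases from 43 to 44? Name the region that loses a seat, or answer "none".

Ashgrove

At 43 seats: Oakdale 10, Millford 15, Fernley 5, Pinehurst 9, Ashgrove 4.
At 44 seats: Oakdale 10, Millford 16, Fernley 5, Pinehurst 10, Ashgrove 3.
Ashgrove drops from 4 to 3.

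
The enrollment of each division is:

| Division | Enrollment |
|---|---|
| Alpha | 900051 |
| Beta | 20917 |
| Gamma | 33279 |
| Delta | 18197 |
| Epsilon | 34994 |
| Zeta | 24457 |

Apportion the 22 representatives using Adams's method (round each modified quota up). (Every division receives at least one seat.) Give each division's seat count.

Alpha 17, Beta 1, Gamma 1, Delta 1, Epsilon 1, Zeta 1

Standard divisor 1031895/22 ≈ 46904.318; standard quotas: Alpha 19.189, Beta 0.446, Gamma 0.710, Delta 0.388, Epsilon 0.746, Zeta 0.521.
Rounding up gives 20, 1, 1, 1, 1, 1 = 25 seats, so the divisor must be adjusted.
With modified divisor 54600: modified quotas Alpha 16.484, Beta 0.383, Gamma 0.610, Delta 0.333, Epsilon 0.641, Zeta 0.448.
Rounding up: Alpha 17, Beta 1, Gamma 1, Delta 1, Epsilon 1, Zeta 1 (total 22).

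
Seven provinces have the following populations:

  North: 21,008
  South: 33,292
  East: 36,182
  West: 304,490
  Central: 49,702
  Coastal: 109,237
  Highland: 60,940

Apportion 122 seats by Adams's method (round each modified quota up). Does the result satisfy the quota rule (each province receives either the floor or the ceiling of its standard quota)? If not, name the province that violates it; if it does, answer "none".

West

Standard quotas: North 4.168, South 6.606, East 7.179, West 60.418, Central 9.862, Coastal 21.675, Highland 12.092.
Adams allocation: North 5, South 7, East 7, West 59, Central 10, Coastal 22, Highland 12.
West has quota 60.418 (lower 60, upper 61) but receives 59 — outside the quota interval.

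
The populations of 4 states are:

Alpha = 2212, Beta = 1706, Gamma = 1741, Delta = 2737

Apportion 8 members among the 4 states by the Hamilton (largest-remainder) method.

The standard divisor is 8396/8 ≈ 1049.5.
Standard quotas: Alpha 2.108, Beta 1.626, Gamma 1.659, Delta 2.608.
Lower quotas: Alpha 2, Beta 1, Gamma 1, Delta 2 (sum 6, leaving 2 seats).
Remainders in descending order: Gamma 0.659, Beta 0.626, Delta 0.608, Alpha 0.108.
Largest remainders: Gamma, Beta receive the extra seats.

Alpha=2; Beta=2; Gamma=2; Delta=2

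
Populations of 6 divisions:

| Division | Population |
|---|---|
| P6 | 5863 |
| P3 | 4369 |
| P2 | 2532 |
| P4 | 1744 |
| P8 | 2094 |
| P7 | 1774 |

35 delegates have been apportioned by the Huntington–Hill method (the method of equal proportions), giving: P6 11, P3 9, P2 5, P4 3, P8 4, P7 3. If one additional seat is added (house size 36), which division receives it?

P7

Priority for the next seat is population ÷ (√(s·(s+1))).
Priorities: P6 510.309, P3 460.533, P2 462.278, P4 503.449, P8 468.233, P7 512.110.
Highest priority: P7.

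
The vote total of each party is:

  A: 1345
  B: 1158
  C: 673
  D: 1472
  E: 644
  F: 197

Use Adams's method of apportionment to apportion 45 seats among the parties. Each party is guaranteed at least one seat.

Standard divisor 5489/45 ≈ 121.978; standard quotas: A 11.027, B 9.494, C 5.517, D 12.068, E 5.280, F 1.615.
Rounding up gives 12, 10, 6, 13, 6, 2 = 49 seats, so the divisor must be adjusted.
With modified divisor 130: modified quotas A 10.346, B 8.908, C 5.177, D 11.323, E 4.954, F 1.515.
Rounding up: A 11, B 9, C 6, D 12, E 5, F 2 (total 45).

A: 11, B: 9, C: 6, D: 12, E: 5, F: 2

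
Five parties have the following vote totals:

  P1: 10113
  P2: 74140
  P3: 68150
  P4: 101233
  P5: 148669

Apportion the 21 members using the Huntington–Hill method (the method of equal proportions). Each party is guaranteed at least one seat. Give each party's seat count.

With divisor 19770: modified quotas P1 0.512, P2 3.750, P3 3.447, P4 5.121, P5 7.520.
Geometric-mean thresholds: P1 (min 1), P2 √(3·4)=3.464, P3 √(3·4)=3.464, P4 √(5·6)=5.477, P5 √(7·8)=7.483.
Each quota rounded against its threshold gives P1 1, P2 4, P3 3, P4 5, P5 8 (total 21).

P1 1, P2 4, P3 3, P4 5, P5 8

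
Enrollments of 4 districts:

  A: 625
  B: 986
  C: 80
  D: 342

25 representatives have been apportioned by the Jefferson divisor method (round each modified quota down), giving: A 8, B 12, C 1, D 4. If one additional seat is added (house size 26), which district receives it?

Priority for the next seat is population ÷ (current seats + 1).
Priorities: A 69.444, B 75.846, C 40.000, D 68.400.
Highest priority: B.

B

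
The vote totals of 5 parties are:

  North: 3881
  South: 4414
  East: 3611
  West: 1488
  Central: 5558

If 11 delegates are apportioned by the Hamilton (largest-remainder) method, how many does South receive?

3

The standard divisor is 18952/11 ≈ 1722.909.
Standard quotas: North 2.2526, South 2.5619, East 2.0959, West 0.8637, Central 3.2259.
Lower quotas: North 2, South 2, East 2, West 0, Central 3 (sum 9, leaving 2 seats).
Remainders in descending order: West 0.8637, South 0.5619, North 0.2526, Central 0.2259, East 0.0959.
Largest remainders: West, South receive the extra seats.
South receives 3.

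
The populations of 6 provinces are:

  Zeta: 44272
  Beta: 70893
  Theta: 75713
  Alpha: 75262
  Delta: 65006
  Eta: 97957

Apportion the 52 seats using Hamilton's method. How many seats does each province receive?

Zeta 5; Beta 9; Theta 9; Alpha 9; Delta 8; Eta 12

The standard divisor is 429103/52 ≈ 8251.981.
Standard quotas: Zeta 5.3650, Beta 8.5910, Theta 9.1751, Alpha 9.1205, Delta 7.8776, Eta 11.8707.
Lower quotas: Zeta 5, Beta 8, Theta 9, Alpha 9, Delta 7, Eta 11 (sum 49, leaving 3 seats).
Remainders in descending order: Delta 0.8776, Eta 0.8707, Beta 0.5910, Zeta 0.3650, Theta 0.1751, Alpha 0.1205.
The surplus seats go to Delta, Eta, Beta.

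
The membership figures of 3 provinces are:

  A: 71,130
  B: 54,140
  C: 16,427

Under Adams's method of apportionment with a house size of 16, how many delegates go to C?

2

Standard divisor 141697/16 ≈ 8856.062; standard quotas: A 8.032, B 6.113, C 1.855.
Rounding up gives 9, 7, 2 = 18 seats, so the divisor must be adjusted.
With modified divisor 9600: modified quotas A 7.409, B 5.640, C 1.711.
Rounding up: A 8, B 6, C 2 (total 16).
C receives 2.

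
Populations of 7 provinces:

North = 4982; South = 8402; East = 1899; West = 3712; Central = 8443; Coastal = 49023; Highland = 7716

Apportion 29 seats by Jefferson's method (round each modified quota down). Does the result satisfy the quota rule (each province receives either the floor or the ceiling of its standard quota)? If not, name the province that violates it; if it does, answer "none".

Coastal

Standard quotas: North 1.716, South 2.895, East 0.654, West 1.279, Central 2.909, Coastal 16.889, Highland 2.658.
Jefferson allocation: North 1, South 3, East 0, West 1, Central 3, Coastal 19, Highland 2.
Coastal has quota 16.889 (lower 16, upper 17) but receives 19 — outside the quota interval.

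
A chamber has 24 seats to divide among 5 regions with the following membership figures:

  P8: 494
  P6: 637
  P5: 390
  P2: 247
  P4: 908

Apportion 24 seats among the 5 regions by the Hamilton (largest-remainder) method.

P8 4, P6 6, P5 4, P2 2, P4 8

Standard divisor: 2676 ÷ 24 ≈ 111.5.
Standard quotas: P8 4.430, P6 5.713, P5 3.498, P2 2.215, P4 8.143.
Lower quotas: P8 4, P6 5, P5 3, P2 2, P4 8 (sum 22, leaving 2 seats).
Remainders in descending order: P6 0.713, P5 0.498, P8 0.430, P2 0.215, P4 0.143.
Largest remainders: P6, P5 receive the extra seats.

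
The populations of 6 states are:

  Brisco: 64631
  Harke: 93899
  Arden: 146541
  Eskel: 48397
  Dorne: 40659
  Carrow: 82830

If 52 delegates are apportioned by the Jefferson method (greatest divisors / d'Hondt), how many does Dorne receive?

Standard divisor 476957/52 ≈ 9172.25; standard quotas: Brisco 7.046, Harke 10.237, Arden 15.977, Eskel 5.276, Dorne 4.433, Carrow 9.030.
Rounding down gives 7, 10, 15, 5, 4, 9 = 50 seats, so the divisor must be adjusted.
With modified divisor 8600: modified quotas Brisco 7.515, Harke 10.918, Arden 17.040, Eskel 5.628, Dorne 4.728, Carrow 9.631.
Rounding down: Brisco 7, Harke 10, Arden 17, Eskel 5, Dorne 4, Carrow 9 (total 52).
Dorne receives 4.

4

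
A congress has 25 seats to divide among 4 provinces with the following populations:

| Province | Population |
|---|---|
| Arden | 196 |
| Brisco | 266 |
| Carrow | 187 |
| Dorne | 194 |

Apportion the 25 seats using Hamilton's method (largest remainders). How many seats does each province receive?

Arden=6; Brisco=8; Carrow=5; Dorne=6

Total 843; standard divisor 843/25 ≈ 33.72.
Standard quotas: Arden 5.813, Brisco 7.888, Carrow 5.546, Dorne 5.753.
Lower quotas: Arden 5, Brisco 7, Carrow 5, Dorne 5 (sum 22, leaving 3 seats).
Remainders in descending order: Brisco 0.888, Arden 0.813, Dorne 0.753, Carrow 0.546.
The surplus seats go to Brisco, Arden, Dorne.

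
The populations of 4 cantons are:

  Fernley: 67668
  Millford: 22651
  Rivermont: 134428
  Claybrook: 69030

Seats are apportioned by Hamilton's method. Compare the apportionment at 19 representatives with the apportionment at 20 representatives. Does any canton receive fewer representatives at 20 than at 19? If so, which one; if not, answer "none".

At 19 seats: Fernley 4, Millford 2, Rivermont 9, Claybrook 4.
At 20 seats: Fernley 5, Millford 1, Rivermont 9, Claybrook 5.
Millford drops from 2 to 1.

Millford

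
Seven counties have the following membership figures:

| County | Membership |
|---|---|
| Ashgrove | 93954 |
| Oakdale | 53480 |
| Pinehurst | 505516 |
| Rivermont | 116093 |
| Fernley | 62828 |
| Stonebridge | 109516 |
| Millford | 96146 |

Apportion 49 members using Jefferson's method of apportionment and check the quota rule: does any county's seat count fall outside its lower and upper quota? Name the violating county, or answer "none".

Standard quotas: Ashgrove 4.437, Oakdale 2.526, Pinehurst 23.874, Rivermont 5.483, Fernley 2.967, Stonebridge 5.172, Millford 4.541.
Jefferson allocation: Ashgrove 4, Oakdale 2, Pinehurst 26, Rivermont 5, Fernley 3, Stonebridge 5, Millford 4.
Pinehurst has quota 23.874 (lower 23, upper 24) but receives 26 — outside the quota interval.

Pinehurst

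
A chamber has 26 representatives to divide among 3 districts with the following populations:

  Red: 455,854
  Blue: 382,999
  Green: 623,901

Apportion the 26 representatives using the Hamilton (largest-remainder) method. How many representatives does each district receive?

The standard divisor is 1462754/26 ≈ 56259.769.
Standard quotas: Red 8.1027, Blue 6.8077, Green 11.0896.
Lower quotas: Red 8, Blue 6, Green 11 (sum 25, leaving 1 seat).
Remainders in descending order: Blue 0.8077, Red 0.1027, Green 0.0896.
Largest remainder: Blue receives the extra seat.

Red 8, Blue 7, Green 11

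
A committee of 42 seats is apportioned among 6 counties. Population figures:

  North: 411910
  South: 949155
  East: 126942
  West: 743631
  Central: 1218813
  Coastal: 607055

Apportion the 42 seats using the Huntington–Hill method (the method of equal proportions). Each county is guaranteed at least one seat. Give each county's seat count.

With divisor 95627: modified quotas North 4.307, South 9.926, East 1.327, West 7.776, Central 12.745, Coastal 6.348.
Geometric-mean thresholds: North √(4·5)=4.472, South √(9·10)=9.487, East √(1·2)=1.414, West √(7·8)=7.483, Central √(12·13)=12.490, Coastal √(6·7)=6.481.
Each quota rounded against its threshold gives North 4, South 10, East 1, West 8, Central 13, Coastal 6 (total 42).

North=4; South=10; East=1; West=8; Central=13; Coastal=6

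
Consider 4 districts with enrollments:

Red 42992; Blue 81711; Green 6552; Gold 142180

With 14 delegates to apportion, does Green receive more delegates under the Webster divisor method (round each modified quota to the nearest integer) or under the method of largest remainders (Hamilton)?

Webster: Red 2, Blue 4, Green 0, Gold 8.
Hamilton: Red 2, Blue 4, Green 1, Gold 7.
Green gets 0 under Webster and 1 under Hamilton.

Hamilton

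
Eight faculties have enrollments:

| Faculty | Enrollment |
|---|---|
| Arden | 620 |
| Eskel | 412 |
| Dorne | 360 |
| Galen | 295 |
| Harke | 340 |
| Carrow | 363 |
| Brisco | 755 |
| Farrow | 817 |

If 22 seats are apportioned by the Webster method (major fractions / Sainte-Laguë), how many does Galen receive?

2

Standard divisor 3962/22 ≈ 180.091; standard quotas: Arden 3.443, Eskel 2.288, Dorne 1.999, Galen 1.638, Harke 1.888, Carrow 2.016, Brisco 4.192, Farrow 4.537.
Rounding to the nearest integer gives Arden 3, Eskel 2, Dorne 2, Galen 2, Harke 2, Carrow 2, Brisco 4, Farrow 5 — total 22, matching the house size, so no adjustment is needed.
Galen receives 2.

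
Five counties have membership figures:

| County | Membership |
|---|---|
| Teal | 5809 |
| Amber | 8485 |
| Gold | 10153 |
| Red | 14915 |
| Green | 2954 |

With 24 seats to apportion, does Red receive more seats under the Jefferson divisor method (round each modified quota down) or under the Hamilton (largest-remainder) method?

Jefferson: Teal 3, Amber 5, Gold 6, Red 9, Green 1.
Hamilton: Teal 3, Amber 5, Gold 6, Red 8, Green 2.
Red gets 9 under Jefferson and 8 under Hamilton.

Jefferson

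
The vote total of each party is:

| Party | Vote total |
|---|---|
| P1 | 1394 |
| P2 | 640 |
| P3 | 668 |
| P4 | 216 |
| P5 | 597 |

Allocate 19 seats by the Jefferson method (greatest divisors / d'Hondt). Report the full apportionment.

P1: 8, P2: 3, P3: 4, P4: 1, P5: 3

Standard divisor 3515/19 ≈ 185; standard quotas: P1 7.535, P2 3.459, P3 3.611, P4 1.168, P5 3.227.
Rounding down gives 7, 3, 3, 1, 3 = 17 seats, so the divisor must be adjusted.
With modified divisor 164: modified quotas P1 8.500, P2 3.902, P3 4.073, P4 1.317, P5 3.640.
Rounding down: P1 8, P2 3, P3 4, P4 1, P5 3 (total 19).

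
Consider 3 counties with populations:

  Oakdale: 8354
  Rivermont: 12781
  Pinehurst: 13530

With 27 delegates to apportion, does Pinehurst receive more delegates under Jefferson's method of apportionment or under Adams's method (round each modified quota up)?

Jefferson

Jefferson: Oakdale 6, Rivermont 10, Pinehurst 11.
Adams: Oakdale 7, Rivermont 10, Pinehurst 10.
Pinehurst gets 11 under Jefferson and 10 under Adams.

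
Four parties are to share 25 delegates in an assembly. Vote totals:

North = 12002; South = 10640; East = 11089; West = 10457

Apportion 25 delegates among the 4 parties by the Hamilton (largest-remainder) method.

North 7, South 6, East 6, West 6

Total 44188; standard divisor 44188/25 ≈ 1767.52.
Standard quotas: North 6.7903, South 6.0197, East 6.2738, West 5.9162.
Lower quotas: North 6, South 6, East 6, West 5 (sum 23, leaving 2 seats).
Remainders in descending order: West 0.9162, North 0.7903, East 0.2738, South 0.0197.
Largest remainders: West, North receive the extra seats.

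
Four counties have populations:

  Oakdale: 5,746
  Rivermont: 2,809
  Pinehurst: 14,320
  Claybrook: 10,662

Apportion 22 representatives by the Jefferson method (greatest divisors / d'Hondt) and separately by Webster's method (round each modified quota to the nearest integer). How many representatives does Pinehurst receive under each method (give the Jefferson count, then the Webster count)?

Jefferson: Oakdale 4, Rivermont 1, Pinehurst 10, Claybrook 7.
Webster: Oakdale 4, Rivermont 2, Pinehurst 9, Claybrook 7.
Pinehurst gets 10 under Jefferson and 9 under Webster.

10 and 9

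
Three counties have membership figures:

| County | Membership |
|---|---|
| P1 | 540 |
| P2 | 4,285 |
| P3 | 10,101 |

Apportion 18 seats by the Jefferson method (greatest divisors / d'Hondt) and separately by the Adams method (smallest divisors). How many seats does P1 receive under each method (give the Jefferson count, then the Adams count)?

0 and 1

Jefferson: P1 0, P2 5, P3 13.
Adams: P1 1, P2 5, P3 12.
P1 gets 0 under Jefferson and 1 under Adams.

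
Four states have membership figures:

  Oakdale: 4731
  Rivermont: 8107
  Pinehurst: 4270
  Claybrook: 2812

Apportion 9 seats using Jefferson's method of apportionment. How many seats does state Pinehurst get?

2

Standard divisor 19920/9 ≈ 2213.333; standard quotas: Oakdale 2.137, Rivermont 3.663, Pinehurst 1.929, Claybrook 1.270.
Rounding down gives 2, 3, 1, 1 = 7 seats, so the divisor must be adjusted.
With modified divisor 1800: modified quotas Oakdale 2.628, Rivermont 4.504, Pinehurst 2.372, Claybrook 1.562.
Rounding down: Oakdale 2, Rivermont 4, Pinehurst 2, Claybrook 1 (total 9).
Pinehurst receives 2.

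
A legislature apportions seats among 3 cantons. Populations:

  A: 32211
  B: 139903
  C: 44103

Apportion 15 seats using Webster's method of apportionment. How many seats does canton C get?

Standard divisor 216217/15 ≈ 14414.467; standard quotas: A 2.235, B 9.706, C 3.060.
Rounding to the nearest integer gives A 2, B 10, C 3 — total 15, matching the house size, so no adjustment is needed.
C receives 3.

3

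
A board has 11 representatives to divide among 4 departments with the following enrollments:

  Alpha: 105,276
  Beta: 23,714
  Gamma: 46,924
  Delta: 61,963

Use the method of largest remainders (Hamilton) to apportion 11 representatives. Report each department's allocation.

Standard divisor: 237877 ÷ 11 ≈ 21625.182.
Standard quotas: Alpha 4.8682, Beta 1.0966, Gamma 2.1699, Delta 2.8653.
Lower quotas: Alpha 4, Beta 1, Gamma 2, Delta 2 (sum 9, leaving 2 seats).
Remainders in descending order: Alpha 0.8682, Delta 0.8653, Gamma 0.1699, Beta 0.0966.
Largest remainders: Alpha, Delta receive the extra seats.

Alpha: 5, Beta: 1, Gamma: 2, Delta: 3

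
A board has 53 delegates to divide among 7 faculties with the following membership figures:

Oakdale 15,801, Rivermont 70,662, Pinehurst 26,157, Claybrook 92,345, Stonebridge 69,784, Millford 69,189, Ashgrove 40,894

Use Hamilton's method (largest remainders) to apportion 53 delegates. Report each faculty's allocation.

Oakdale=2; Rivermont=10; Pinehurst=3; Claybrook=13; Stonebridge=10; Millford=9; Ashgrove=6

Total 384832; standard divisor 384832/53 ≈ 7260.981.
Standard quotas: Oakdale 2.1762, Rivermont 9.7317, Pinehurst 3.6024, Claybrook 12.7180, Stonebridge 9.6108, Millford 9.5289, Ashgrove 5.6320.
Lower quotas: Oakdale 2, Rivermont 9, Pinehurst 3, Claybrook 12, Stonebridge 9, Millford 9, Ashgrove 5 (sum 49, leaving 4 seats).
Remainders in descending order: Rivermont 0.7317, Claybrook 0.7180, Ashgrove 0.6320, Stonebridge 0.6108, Pinehurst 0.6024, Millford 0.5289, Oakdale 0.1762.
Largest remainders: Rivermont, Claybrook, Ashgrove, Stonebridge receive the extra seats.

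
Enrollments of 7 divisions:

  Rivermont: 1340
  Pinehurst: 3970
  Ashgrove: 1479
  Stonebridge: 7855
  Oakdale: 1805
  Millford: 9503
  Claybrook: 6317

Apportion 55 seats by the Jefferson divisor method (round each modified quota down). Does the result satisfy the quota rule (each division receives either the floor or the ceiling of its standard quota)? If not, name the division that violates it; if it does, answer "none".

none

Standard quotas: Rivermont 2.284, Pinehurst 6.767, Ashgrove 2.521, Stonebridge 13.388, Oakdale 3.076, Millford 16.197, Claybrook 10.767.
Jefferson allocation: Rivermont 2, Pinehurst 7, Ashgrove 2, Stonebridge 14, Oakdale 3, Millford 16, Claybrook 11.
Every allocation lies between the lower and upper quota.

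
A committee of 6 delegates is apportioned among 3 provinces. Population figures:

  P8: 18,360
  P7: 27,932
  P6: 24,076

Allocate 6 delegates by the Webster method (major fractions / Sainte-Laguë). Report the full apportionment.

Standard divisor 70368/6 ≈ 11728; standard quotas: P8 1.565, P7 2.382, P6 2.053.
Rounding to the nearest integer gives P8 2, P7 2, P6 2 — total 6, matching the house size, so no adjustment is needed.

P8 2; P7 2; P6 2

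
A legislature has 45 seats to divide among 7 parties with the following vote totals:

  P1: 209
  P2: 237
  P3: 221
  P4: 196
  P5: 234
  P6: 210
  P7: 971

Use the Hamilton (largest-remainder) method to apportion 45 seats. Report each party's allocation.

The standard divisor is 2278/45 ≈ 50.622.
Standard quotas: P1 4.129, P2 4.682, P3 4.366, P4 3.872, P5 4.622, P6 4.148, P7 19.181.
Lower quotas: P1 4, P2 4, P3 4, P4 3, P5 4, P6 4, P7 19 (sum 42, leaving 3 seats).
Remainders in descending order: P4 0.872, P2 0.682, P5 0.622, P3 0.366, P7 0.181, P6 0.148, P1 0.129.
Largest remainders: P4, P2, P5 receive the extra seats.

P1=4; P2=5; P3=4; P4=4; P5=5; P6=4; P7=19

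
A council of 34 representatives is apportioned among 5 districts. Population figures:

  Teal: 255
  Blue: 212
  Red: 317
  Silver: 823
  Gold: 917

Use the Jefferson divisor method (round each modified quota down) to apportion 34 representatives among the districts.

Standard divisor 2524/34 ≈ 74.235; standard quotas: Teal 3.435, Blue 2.856, Red 4.270, Silver 11.086, Gold 12.353.
Rounding down gives 3, 2, 4, 11, 12 = 32 seats, so the divisor must be adjusted.
With modified divisor 70: modified quotas Teal 3.643, Blue 3.029, Red 4.529, Silver 11.757, Gold 13.100.
Rounding down: Teal 3, Blue 3, Red 4, Silver 11, Gold 13 (total 34).

Teal 3, Blue 3, Red 4, Silver 11, Gold 13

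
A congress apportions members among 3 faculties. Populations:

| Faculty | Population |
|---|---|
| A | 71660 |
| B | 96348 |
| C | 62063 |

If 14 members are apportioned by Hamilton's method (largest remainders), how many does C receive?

4

The standard divisor is 230071/14 ≈ 16433.643.
Standard quotas: A 4.3606, B 5.8629, C 3.7766.
Lower quotas: A 4, B 5, C 3 (sum 12, leaving 2 seats).
Remainders in descending order: B 0.8629, C 0.7766, A 0.3606.
Largest remainders: B, C receive the extra seats.
C receives 4.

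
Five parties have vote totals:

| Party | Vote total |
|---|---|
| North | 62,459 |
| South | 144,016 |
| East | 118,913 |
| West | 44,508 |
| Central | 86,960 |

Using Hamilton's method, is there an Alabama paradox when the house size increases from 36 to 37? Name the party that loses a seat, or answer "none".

West

At 36 seats: North 5, South 11, East 9, West 4, Central 7.
At 37 seats: North 5, South 12, East 10, West 3, Central 7.
West drops from 4 to 3.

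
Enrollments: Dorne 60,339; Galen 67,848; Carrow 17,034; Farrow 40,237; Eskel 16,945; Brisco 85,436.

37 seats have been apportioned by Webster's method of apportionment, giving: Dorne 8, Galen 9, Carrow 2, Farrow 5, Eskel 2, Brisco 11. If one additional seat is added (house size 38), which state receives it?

Priority for the next seat is population ÷ (current seats + 0.5).
Priorities: Dorne 7098.706, Galen 7141.895, Carrow 6813.600, Farrow 7315.818, Eskel 6778.000, Brisco 7429.217.
Highest priority: Brisco.

Brisco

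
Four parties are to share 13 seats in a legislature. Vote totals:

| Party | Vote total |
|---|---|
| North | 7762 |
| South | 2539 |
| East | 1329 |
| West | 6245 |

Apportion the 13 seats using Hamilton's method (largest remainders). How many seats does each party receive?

The standard divisor is 17875/13 = 1375.
Standard quotas: North 5.6451, South 1.8465, East 0.9665, West 4.5418.
Lower quotas: North 5, South 1, East 0, West 4 (sum 10, leaving 3 seats).
Remainders in descending order: East 0.9665, South 0.8465, North 0.6451, West 0.5418.
The surplus seats go to East, South, North.

North 6, South 2, East 1, West 4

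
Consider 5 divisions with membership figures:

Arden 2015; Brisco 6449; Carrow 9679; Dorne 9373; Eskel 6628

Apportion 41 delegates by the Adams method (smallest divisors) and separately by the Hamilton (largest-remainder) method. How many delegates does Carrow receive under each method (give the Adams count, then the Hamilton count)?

Adams: Arden 3, Brisco 8, Carrow 11, Dorne 11, Eskel 8.
Hamilton: Arden 2, Brisco 8, Carrow 12, Dorne 11, Eskel 8.
Carrow gets 11 under Adams and 12 under Hamilton.

11 and 12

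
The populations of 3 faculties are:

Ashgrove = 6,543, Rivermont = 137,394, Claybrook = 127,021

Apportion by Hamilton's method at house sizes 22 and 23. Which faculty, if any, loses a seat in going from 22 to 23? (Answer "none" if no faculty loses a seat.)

At 22 seats: Ashgrove 1, Rivermont 11, Claybrook 10.
At 23 seats: Ashgrove 0, Rivermont 12, Claybrook 11.
Ashgrove drops from 1 to 0.

Ashgrove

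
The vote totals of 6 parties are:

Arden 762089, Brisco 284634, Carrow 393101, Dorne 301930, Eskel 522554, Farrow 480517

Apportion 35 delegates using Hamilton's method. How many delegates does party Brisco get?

Standard divisor: 2744825 ÷ 35 ≈ 78423.571.
Standard quotas: Arden 9.7176, Brisco 3.6294, Carrow 5.0125, Dorne 3.8500, Eskel 6.6632, Farrow 6.1272.
Lower quotas: Arden 9, Brisco 3, Carrow 5, Dorne 3, Eskel 6, Farrow 6 (sum 32, leaving 3 seats).
Remainders in descending order: Dorne 0.8500, Arden 0.7176, Eskel 0.6632, Brisco 0.6294, Farrow 0.1272, Carrow 0.0125.
The surplus seats go to Dorne, Arden, Eskel.
Brisco receives 3.

3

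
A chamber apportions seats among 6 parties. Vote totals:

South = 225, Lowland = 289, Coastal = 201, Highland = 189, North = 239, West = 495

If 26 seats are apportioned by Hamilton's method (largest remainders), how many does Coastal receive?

Standard divisor: 1638 ÷ 26 = 63.
Standard quotas: South 3.571, Lowland 4.587, Coastal 3.190, Highland 3.000, North 3.794, West 7.857.
Lower quotas: South 3, Lowland 4, Coastal 3, Highland 3, North 3, West 7 (sum 23, leaving 3 seats).
Remainders in descending order: West 0.857, North 0.794, Lowland 0.587, South 0.571, Coastal 0.190, Highland 0.000.
Largest remainders: West, North, Lowland receive the extra seats.
Coastal receives 3.

3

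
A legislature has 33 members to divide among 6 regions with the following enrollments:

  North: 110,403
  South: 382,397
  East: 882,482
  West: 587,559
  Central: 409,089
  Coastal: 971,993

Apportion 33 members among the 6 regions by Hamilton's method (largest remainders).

North=1, South=4, East=9, West=6, Central=4, Coastal=9

Total 3343923; standard divisor 3343923/33 = 101331.
Standard quotas: North 1.0895, South 3.7737, East 8.7089, West 5.7984, Central 4.0372, Coastal 9.5923.
Lower quotas: North 1, South 3, East 8, West 5, Central 4, Coastal 9 (sum 30, leaving 3 seats).
Remainders in descending order: West 0.7984, South 0.7737, East 0.7089, Coastal 0.5923, North 0.0895, Central 0.0372.
Largest remainders: West, South, East receive the extra seats.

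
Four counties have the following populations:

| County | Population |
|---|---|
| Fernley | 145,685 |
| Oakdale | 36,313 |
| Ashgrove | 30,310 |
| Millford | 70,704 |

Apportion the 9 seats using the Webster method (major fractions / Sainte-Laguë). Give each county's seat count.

Standard divisor 283012/9 ≈ 31445.778; standard quotas: Fernley 4.633, Oakdale 1.155, Ashgrove 0.964, Millford 2.248.
Rounding to the nearest integer gives Fernley 5, Oakdale 1, Ashgrove 1, Millford 2 — total 9, matching the house size, so no adjustment is needed.

Fernley 5, Oakdale 1, Ashgrove 1, Millford 2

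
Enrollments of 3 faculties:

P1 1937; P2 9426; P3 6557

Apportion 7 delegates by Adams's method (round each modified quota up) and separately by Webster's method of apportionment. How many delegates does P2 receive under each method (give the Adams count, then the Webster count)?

3 and 4

Adams: P1 1, P2 3, P3 3.
Webster: P1 1, P2 4, P3 2.
P2 gets 3 under Adams and 4 under Webster.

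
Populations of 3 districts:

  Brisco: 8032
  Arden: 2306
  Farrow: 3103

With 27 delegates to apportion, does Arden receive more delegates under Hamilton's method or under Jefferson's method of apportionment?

Hamilton

Hamilton: Brisco 16, Arden 5, Farrow 6.
Jefferson: Brisco 17, Arden 4, Farrow 6.
Arden gets 5 under Hamilton and 4 under Jefferson.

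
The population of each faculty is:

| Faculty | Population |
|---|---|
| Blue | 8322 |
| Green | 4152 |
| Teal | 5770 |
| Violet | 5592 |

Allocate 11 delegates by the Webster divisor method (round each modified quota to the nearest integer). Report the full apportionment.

Standard divisor 23836/11 ≈ 2166.909; standard quotas: Blue 3.840, Green 1.916, Teal 2.663, Violet 2.581.
Rounding to the nearest integer gives 4, 2, 3, 3 = 12 seats, so the divisor must be adjusted.
With modified divisor 2270: modified quotas Blue 3.666, Green 1.829, Teal 2.542, Violet 2.463.
Rounding to the nearest integer: Blue 4, Green 2, Teal 3, Violet 2 (total 11).

Blue 4, Green 2, Teal 3, Violet 2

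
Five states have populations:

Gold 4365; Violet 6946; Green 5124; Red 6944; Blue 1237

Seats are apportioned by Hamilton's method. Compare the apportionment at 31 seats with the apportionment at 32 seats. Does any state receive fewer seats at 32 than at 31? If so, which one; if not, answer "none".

At 31 seats: Gold 5, Violet 9, Green 6, Red 9, Blue 2.
At 32 seats: Gold 6, Violet 9, Green 7, Red 9, Blue 1.
Blue drops from 2 to 1.

Blue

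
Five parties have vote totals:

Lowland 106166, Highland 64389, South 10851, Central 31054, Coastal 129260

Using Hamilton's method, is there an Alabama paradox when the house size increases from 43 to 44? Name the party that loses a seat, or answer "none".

South

At 43 seats: Lowland 13, Highland 8, South 2, Central 4, Coastal 16.
At 44 seats: Lowland 14, Highland 8, South 1, Central 4, Coastal 17.
South drops from 2 to 1.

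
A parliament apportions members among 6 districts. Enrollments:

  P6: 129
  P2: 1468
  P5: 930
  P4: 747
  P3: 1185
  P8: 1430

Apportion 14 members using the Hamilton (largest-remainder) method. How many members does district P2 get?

Total 5889; standard divisor 5889/14 ≈ 420.643.
Standard quotas: P6 0.307, P2 3.490, P5 2.211, P4 1.776, P3 2.817, P8 3.400.
Lower quotas: P6 0, P2 3, P5 2, P4 1, P3 2, P8 3 (sum 11, leaving 3 seats).
Remainders in descending order: P3 0.817, P4 0.776, P2 0.490, P8 0.400, P6 0.307, P5 0.211.
Largest remainders: P3, P4, P2 receive the extra seats.
P2 receives 4.

4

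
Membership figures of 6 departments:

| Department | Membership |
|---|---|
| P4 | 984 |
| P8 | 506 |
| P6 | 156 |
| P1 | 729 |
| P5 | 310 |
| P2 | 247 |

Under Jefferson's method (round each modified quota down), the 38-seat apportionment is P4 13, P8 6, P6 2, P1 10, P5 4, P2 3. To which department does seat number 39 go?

Priority for the next seat is population ÷ (current seats + 1).
Priorities: P4 70.286, P8 72.286, P6 52.000, P1 66.273, P5 62.000, P2 61.750.
Highest priority: P8.

P8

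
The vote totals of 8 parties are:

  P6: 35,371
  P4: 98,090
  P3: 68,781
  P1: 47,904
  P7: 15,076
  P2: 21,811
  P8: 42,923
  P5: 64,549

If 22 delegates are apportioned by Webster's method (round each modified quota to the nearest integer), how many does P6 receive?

2

Standard divisor 394505/22 ≈ 17932.045; standard quotas: P6 1.973, P4 5.470, P3 3.836, P1 2.671, P7 0.841, P2 1.216, P8 2.394, P5 3.600.
Rounding to the nearest integer gives P6 2, P4 5, P3 4, P1 3, P7 1, P2 1, P8 2, P5 4 — total 22, matching the house size, so no adjustment is needed.
P6 receives 2.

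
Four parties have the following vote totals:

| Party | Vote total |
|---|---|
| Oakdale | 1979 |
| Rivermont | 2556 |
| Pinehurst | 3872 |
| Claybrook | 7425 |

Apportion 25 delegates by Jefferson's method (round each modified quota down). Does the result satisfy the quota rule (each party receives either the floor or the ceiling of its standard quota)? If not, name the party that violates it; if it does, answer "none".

none

Standard quotas: Oakdale 3.125, Rivermont 4.036, Pinehurst 6.114, Claybrook 11.725.
Jefferson allocation: Oakdale 3, Rivermont 4, Pinehurst 6, Claybrook 12.
Every allocation lies between the lower and upper quota.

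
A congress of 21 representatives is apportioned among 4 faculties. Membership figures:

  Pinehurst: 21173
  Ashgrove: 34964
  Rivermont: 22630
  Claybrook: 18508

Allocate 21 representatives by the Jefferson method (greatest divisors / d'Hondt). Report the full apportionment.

Standard divisor 97275/21 ≈ 4632.143; standard quotas: Pinehurst 4.571, Ashgrove 7.548, Rivermont 4.885, Claybrook 3.996.
Rounding down gives 4, 7, 4, 3 = 18 seats, so the divisor must be adjusted.
With modified divisor 4300: modified quotas Pinehurst 4.924, Ashgrove 8.131, Rivermont 5.263, Claybrook 4.304.
Rounding down: Pinehurst 4, Ashgrove 8, Rivermont 5, Claybrook 4 (total 21).

Pinehurst: 4, Ashgrove: 8, Rivermont: 5, Claybrook: 4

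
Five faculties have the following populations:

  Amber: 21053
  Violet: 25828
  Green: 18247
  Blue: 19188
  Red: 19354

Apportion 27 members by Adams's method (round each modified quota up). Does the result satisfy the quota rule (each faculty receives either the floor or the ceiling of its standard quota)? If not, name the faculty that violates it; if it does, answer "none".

Standard quotas: Amber 5.483, Violet 6.727, Green 4.752, Blue 4.997, Red 5.041.
Adams allocation: Amber 5, Violet 7, Green 5, Blue 5, Red 5.
Every allocation lies between the lower and upper quota.

none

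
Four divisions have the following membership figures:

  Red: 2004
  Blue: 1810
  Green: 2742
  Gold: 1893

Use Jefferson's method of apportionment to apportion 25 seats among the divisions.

Red 6, Blue 5, Green 8, Gold 6

Standard divisor 8449/25 ≈ 337.96; standard quotas: Red 5.930, Blue 5.356, Green 8.113, Gold 5.601.
Rounding down gives 5, 5, 8, 5 = 23 seats, so the divisor must be adjusted.
With modified divisor 310: modified quotas Red 6.465, Blue 5.839, Green 8.845, Gold 6.106.
Rounding down: Red 6, Blue 5, Green 8, Gold 6 (total 25).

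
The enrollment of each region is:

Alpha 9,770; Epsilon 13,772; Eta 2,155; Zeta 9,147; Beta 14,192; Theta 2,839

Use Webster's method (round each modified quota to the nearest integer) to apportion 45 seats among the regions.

Standard divisor 51875/45 ≈ 1152.778; standard quotas: Alpha 8.475, Epsilon 11.947, Eta 1.869, Zeta 7.935, Beta 12.311, Theta 2.463.
Rounding to the nearest integer gives 8, 12, 2, 8, 12, 2 = 44 seats, so the divisor must be adjusted.
With modified divisor 1145.27: modified quotas Alpha 8.531, Epsilon 12.025, Eta 1.882, Zeta 7.987, Beta 12.392, Theta 2.479.
Rounding to the nearest integer: Alpha 9, Epsilon 12, Eta 2, Zeta 8, Beta 12, Theta 2 (total 45).

Alpha=9, Epsilon=12, Eta=2, Zeta=8, Beta=12, Theta=2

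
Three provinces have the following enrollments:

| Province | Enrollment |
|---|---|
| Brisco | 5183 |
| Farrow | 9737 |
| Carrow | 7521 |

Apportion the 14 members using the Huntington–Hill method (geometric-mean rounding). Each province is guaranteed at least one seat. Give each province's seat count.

With divisor 1592: modified quotas Brisco 3.256, Farrow 6.116, Carrow 4.724.
Geometric-mean thresholds: Brisco √(3·4)=3.464, Farrow √(6·7)=6.481, Carrow √(4·5)=4.472.
Each quota rounded against its threshold gives Brisco 3, Farrow 6, Carrow 5 (total 14).

Brisco: 3; Farrow: 6; Carrow: 5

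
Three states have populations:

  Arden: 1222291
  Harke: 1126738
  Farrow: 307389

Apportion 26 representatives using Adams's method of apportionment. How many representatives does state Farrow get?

Standard divisor 2656418/26 ≈ 102169.923; standard quotas: Arden 11.963, Harke 11.028, Farrow 3.009.
Rounding up gives 12, 12, 4 = 28 seats, so the divisor must be adjusted.
With modified divisor 106800: modified quotas Arden 11.445, Harke 10.550, Farrow 2.878.
Rounding up: Arden 12, Harke 11, Farrow 3 (total 26).
Farrow receives 3.

3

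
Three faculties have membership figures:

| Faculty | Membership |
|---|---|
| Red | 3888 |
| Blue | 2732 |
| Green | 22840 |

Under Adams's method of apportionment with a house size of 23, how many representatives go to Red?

3

Standard divisor 29460/23 ≈ 1280.87; standard quotas: Red 3.035, Blue 2.133, Green 17.832.
Rounding up gives 4, 3, 18 = 25 seats, so the divisor must be adjusted.
With modified divisor 1350: modified quotas Red 2.880, Blue 2.024, Green 16.919.
Rounding up: Red 3, Blue 3, Green 17 (total 23).
Red receives 3.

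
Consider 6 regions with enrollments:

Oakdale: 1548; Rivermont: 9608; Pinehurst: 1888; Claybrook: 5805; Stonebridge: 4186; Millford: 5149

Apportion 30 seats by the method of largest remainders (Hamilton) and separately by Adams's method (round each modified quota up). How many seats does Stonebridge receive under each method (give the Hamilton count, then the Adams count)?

Hamilton: Oakdale 2, Rivermont 10, Pinehurst 2, Claybrook 6, Stonebridge 4, Millford 6.
Adams: Oakdale 2, Rivermont 10, Pinehurst 2, Claybrook 6, Stonebridge 5, Millford 5.
Stonebridge gets 4 under Hamilton and 5 under Adams.

4 and 5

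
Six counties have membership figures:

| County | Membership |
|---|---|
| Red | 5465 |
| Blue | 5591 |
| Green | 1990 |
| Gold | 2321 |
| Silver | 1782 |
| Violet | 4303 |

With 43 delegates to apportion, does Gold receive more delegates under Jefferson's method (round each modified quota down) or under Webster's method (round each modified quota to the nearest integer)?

Jefferson: Red 11, Blue 12, Green 4, Gold 4, Silver 3, Violet 9.
Webster: Red 11, Blue 11, Green 4, Gold 5, Silver 4, Violet 8.
Gold gets 4 under Jefferson and 5 under Webster.

Webster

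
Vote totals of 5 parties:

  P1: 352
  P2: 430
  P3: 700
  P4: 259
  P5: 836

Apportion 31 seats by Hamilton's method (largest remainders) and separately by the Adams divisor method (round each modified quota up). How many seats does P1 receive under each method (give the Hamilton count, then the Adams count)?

4 and 5

Hamilton: P1 4, P2 5, P3 9, P4 3, P5 10.
Adams: P1 5, P2 5, P3 8, P4 3, P5 10.
P1 gets 4 under Hamilton and 5 under Adams.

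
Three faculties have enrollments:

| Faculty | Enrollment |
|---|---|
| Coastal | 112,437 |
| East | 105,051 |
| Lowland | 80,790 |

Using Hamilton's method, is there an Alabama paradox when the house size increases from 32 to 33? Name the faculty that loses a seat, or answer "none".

none

At 32 seats: Coastal 12, East 11, Lowland 9.
At 33 seats: Coastal 12, East 12, Lowland 9.
No faculty's allocation decreased.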